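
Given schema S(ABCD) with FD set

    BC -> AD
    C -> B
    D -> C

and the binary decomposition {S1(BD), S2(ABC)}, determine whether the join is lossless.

No

Common attributes: S1 ∩ S2 = {B}.
No dependency enlarges {B}, so (B)⁺ = {B}.
The closure contains neither all of S1 = {BD} nor all of S2 = {ABC}, so the common attributes are not a superkey of either fragment. The join is lossy.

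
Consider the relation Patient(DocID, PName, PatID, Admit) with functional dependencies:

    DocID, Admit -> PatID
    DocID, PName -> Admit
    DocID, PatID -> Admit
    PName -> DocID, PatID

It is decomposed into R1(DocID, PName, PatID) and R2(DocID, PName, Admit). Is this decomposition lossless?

Common attributes: R1 ∩ R2 = {DocID, PName}.
Closure of {DocID, PName}: DocID, PName → Admit applies, adding Admit; PName → DocID, PatID applies, adding PatID. So (DocID, PName)⁺ = {DocID, PName, PatID, Admit}.
This closure contains every attribute of R1, so R1 ∩ R2 → R1. The join is lossless.

Yes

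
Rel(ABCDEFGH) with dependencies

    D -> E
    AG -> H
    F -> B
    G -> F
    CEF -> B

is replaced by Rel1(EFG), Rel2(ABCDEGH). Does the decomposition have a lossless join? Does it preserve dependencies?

lossless but not dependency-preserving

Lossless test: (EG)⁺ = {BEFG}, which contains all of one fragment — lossless.
Dependency preservation: the restricted closure of {F} across the fragments never reaches {B}, so F → B cannot be enforced without a join — not preserved.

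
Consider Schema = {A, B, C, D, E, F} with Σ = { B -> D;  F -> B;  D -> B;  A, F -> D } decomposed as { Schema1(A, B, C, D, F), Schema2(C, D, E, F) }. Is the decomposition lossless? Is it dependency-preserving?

Lossless test: (C, D, F)⁺ = {B, C, D, F}, which is a superkey of neither fragment — lossy.
Dependency preservation: every FD's attributes lie within a single fragment, so each can be enforced locally — preserved.

lossy but dependency-preserving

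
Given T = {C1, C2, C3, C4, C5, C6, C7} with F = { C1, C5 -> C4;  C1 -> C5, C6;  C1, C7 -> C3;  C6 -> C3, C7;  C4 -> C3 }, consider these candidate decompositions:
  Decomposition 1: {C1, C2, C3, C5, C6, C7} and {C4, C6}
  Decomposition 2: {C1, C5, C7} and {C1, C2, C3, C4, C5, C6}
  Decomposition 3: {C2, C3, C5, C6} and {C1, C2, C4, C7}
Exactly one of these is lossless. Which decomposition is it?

Decomposition 2

Decomposition 1: common = {C6}, closure = {C3, C6, C7} → lossy.
Decomposition 2: common = {C1, C5}, closure = {C1, C3, C4, C5, C6, C7} → lossless.
Decomposition 3: common = {C2}, closure = {C2} → lossy.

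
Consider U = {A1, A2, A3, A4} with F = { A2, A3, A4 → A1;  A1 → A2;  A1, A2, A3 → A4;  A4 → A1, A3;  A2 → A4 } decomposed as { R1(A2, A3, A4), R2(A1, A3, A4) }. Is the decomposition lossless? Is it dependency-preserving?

lossless and dependency-preserving

Lossless test: (A3, A4)⁺ = {A1, A2, A3, A4}, which contains all of one fragment — lossless.
Dependency preservation: A2, A3, A4 → A1; A1 → A2; A1, A2, A3 → A4 are not contained in any single fragment, but the restricted closure of each left-hand side across the fragments still reaches the right-hand side; the remaining FDs each lie inside some fragment. All dependencies are preserved.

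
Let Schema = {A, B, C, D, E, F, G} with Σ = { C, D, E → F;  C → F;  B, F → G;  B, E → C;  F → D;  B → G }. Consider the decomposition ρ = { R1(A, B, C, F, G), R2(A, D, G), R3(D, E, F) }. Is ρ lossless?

No

Chase test. Columns are A, B, C, D, E, F, G; row i has aⱼ where attribute j ∈ Ri, else bᵢⱼ.
Initial tableau (one row per fragment):
  row 1: a1 a2 a3 b14 b15 a6 a7
  row 2: a1 b22 b23 a4 b25 b26 a7
  row 3: b31 b32 b33 a4 a5 a6 b37
Rows 1 and 3 agree on F; apply F→D and equate their D entries.
No row becomes fully distinguished — the join is lossy.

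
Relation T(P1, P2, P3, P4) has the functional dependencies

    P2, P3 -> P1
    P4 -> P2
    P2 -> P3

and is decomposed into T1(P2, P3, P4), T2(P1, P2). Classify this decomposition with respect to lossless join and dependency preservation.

lossless and dependency-preserving

Lossless test: (P2)⁺ = {P1, P2, P3}, which contains all of one fragment — lossless.
Dependency preservation: P2, P3 → P1 is not contained in any single fragment, but the restricted closure of its left-hand side across the fragments still reaches the right-hand side; the remaining FDs each lie inside some fragment. All dependencies are preserved.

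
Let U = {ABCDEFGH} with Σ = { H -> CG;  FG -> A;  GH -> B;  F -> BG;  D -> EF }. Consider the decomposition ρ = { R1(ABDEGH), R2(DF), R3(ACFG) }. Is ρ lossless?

No

Chase test. Columns are ABCDEFGH; row i has aⱼ where attribute j ∈ Ri, else bᵢⱼ.
Initial tableau (one row per fragment):
  row 1: a1 a2 b13 a4 a5 b16 a7 a8
  row 2: b21 b22 b23 a4 b25 a6 b27 b28
  row 3: a1 b32 a3 b34 b35 a6 a7 b38
Rows 2 and 3 agree on F; apply F→BG and equate their BG entries.
Rows 1 and 2 agree on D; apply D→EF and equate their EF entries.
Rows 1 and 2 agree on FG; apply FG→A and equate their A entries.
Rows 1 and 2 agree on F; apply F→BG and equate their BG entries.
No row becomes fully distinguished — the join is lossy.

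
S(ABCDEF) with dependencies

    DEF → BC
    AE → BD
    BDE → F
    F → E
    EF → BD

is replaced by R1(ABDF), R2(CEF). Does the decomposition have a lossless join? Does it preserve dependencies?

lossless but not dependency-preserving

Lossless test: (F)⁺ = {BCDEF}, which contains all of one fragment — lossless.
Dependency preservation: the restricted closure of {AE} across the fragments never reaches {BD}, so AE → BD cannot be enforced without a join — not preserved.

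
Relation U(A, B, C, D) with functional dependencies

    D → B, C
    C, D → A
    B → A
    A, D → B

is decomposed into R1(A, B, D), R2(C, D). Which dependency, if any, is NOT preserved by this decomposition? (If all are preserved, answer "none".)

none

D → B, C: restricted closure across fragments reaches B, C.
C, D → A: restricted closure across fragments reaches A.
B → A lies within R1.
A, D → B lies within R1.
Every dependency is enforceable on the fragments, so the decomposition is dependency-preserving.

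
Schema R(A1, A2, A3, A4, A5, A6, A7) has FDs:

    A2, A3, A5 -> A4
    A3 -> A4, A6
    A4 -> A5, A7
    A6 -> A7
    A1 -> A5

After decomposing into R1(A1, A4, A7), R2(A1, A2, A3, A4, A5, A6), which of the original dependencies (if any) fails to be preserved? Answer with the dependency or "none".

Check A6 → A7: no single fragment contains all of {A6, A7}, and the restricted closure of {A6} across the fragments never reaches {A7}.
A2, A3, A5 → A4 is preserved.
A3 → A4, A6 is preserved.
A4 → A5, A7 is preserved.
A1 → A5 is preserved.

A6 -> A7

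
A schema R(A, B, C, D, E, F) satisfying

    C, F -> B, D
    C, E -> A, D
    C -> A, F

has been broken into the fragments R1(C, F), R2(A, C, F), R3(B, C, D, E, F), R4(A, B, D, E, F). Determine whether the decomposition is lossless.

Chase test. Columns are A, B, C, D, E, F; row i has aⱼ where attribute j ∈ Ri, else bᵢⱼ.
Initial tableau (one row per fragment):
  row 1: b11 b12 a3 b14 b15 a6
  row 2: a1 b22 a3 b24 b25 a6
  row 3: b31 a2 a3 a4 a5 a6
  row 4: a1 a2 b43 a4 a5 a6
Rows 1 and 2 agree on C, F; apply C, F→B, D and equate their B, D entries.
Rows 1 and 3 agree on C, F; apply C, F→B, D and equate their B, D entries.
Rows 1 and 2 agree on C; apply C→A, F and equate their A, F entries.
Rows 1 and 3 agree on C; apply C→A, F and equate their A, F entries.
Row 3 is now all distinguished symbols — the join is lossless.

Yes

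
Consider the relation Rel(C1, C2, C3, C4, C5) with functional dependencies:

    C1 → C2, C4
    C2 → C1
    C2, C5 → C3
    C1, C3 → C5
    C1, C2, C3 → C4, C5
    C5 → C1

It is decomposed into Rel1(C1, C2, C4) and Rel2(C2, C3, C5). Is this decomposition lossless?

Yes

Common attributes: Rel1 ∩ Rel2 = {C2}.
Closure of {C2}: C2 → C1 applies, adding C1; C1 → C2, C4 applies, adding C4. So (C2)⁺ = {C1, C2, C4}.
This closure contains every attribute of Rel1, so Rel1 ∩ Rel2 → Rel1. The join is lossless.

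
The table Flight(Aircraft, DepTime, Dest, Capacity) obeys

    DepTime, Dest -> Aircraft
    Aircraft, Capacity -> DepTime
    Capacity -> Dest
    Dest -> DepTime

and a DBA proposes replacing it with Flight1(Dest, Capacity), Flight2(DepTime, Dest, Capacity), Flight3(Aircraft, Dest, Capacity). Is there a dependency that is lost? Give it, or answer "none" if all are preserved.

none

DepTime, Dest → Aircraft: restricted closure across fragments reaches Aircraft.
Aircraft, Capacity → DepTime: restricted closure across fragments reaches DepTime.
Capacity → Dest lies within Flight1.
Dest → DepTime lies within Flight2.
Every dependency is enforceable on the fragments, so the decomposition is dependency-preserving.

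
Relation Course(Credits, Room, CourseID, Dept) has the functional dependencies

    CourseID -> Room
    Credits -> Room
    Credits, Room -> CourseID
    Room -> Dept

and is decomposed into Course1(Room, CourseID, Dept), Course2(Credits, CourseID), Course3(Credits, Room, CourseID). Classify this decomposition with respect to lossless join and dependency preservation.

lossless and dependency-preserving

Lossless test (chase): Rows 1 and 2 agree on CourseID; apply CourseID→Room and equate their Room entries. Rows 1 and 2 agree on Room; apply Room→Dept and equate their Dept entries. Rows 1 and 3 agree on Room; apply Room→Dept and equate their Dept entries. Row 2 is now all distinguished symbols — the join is lossless.
Dependency preservation: every FD's attributes lie within a single fragment, so each can be enforced locally — preserved.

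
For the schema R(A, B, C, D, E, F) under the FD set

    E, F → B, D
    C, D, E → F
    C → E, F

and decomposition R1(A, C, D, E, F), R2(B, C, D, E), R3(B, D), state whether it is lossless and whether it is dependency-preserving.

lossless but not dependency-preserving

Lossless test (chase): Rows 1 and 2 agree on C, D, E; apply C, D, E→F and equate their F entries. Rows 1 and 2 agree on E, F; apply E, F→B, D and equate their B, D entries. Row 1 is now all distinguished symbols — the join is lossless.
Dependency preservation: the restricted closure of {E, F} across the fragments never reaches {B, D}, so E, F → B, D cannot be enforced without a join — not preserved.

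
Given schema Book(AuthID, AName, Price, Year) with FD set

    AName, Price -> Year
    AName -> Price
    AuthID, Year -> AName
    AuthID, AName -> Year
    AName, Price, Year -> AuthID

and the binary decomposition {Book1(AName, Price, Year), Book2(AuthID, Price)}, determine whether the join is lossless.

No

Common attributes: Book1 ∩ Book2 = {Price}.
No dependency enlarges {Price}, so (Price)⁺ = {Price}.
The closure contains neither all of Book1 = {AName, Price, Year} nor all of Book2 = {AuthID, Price}, so the common attributes are not a superkey of either fragment. The join is lossy.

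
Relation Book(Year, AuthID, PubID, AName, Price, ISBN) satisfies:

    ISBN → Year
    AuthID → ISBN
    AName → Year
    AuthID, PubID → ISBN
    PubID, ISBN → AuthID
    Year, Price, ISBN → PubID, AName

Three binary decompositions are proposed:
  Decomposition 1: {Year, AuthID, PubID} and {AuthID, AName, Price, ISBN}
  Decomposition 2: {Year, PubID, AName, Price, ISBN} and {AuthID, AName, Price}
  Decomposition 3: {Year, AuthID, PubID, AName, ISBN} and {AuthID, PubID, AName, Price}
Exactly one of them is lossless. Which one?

Decomposition 1: common = {AuthID}, closure = {Year, AuthID, ISBN} → lossy.
Decomposition 2: common = {AName, Price}, closure = {Year, AName, Price} → lossy.
Decomposition 3: common = {AuthID, PubID, AName}, closure = {Year, AuthID, PubID, AName, ISBN} → lossless.

Decomposition 3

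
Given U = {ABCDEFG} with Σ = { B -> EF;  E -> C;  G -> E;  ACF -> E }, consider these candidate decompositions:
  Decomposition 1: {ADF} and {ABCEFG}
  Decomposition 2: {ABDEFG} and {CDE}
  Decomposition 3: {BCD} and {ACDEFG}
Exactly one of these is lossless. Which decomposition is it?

Decomposition 1: common = {AF}, closure = {AF} → lossy.
Decomposition 2: common = {DE}, closure = {CDE} → lossless.
Decomposition 3: common = {CD}, closure = {CD} → lossy.

Decomposition 2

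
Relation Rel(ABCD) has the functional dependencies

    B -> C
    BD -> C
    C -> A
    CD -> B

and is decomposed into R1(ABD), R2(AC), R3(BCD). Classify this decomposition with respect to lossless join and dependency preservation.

Lossless test (chase): Rows 1 and 3 agree on B; apply B→C and equate their C entries. Rows 1 and 3 agree on C; apply C→A and equate their A entries. Row 1 is now all distinguished symbols — the join is lossless.
Dependency preservation: every FD's attributes lie within a single fragment, so each can be enforced locally — preserved.

lossless and dependency-preserving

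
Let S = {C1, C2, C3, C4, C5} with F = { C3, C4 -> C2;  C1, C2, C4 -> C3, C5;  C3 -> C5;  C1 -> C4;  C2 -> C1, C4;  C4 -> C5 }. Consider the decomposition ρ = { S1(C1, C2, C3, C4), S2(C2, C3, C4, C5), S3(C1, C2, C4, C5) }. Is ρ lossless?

Chase test. Columns are C1, C2, C3, C4, C5; row i has aⱼ where attribute j ∈ Si, else bᵢⱼ.
Initial tableau (one row per fragment):
  row 1: a1 a2 a3 a4 b15
  row 2: b21 a2 a3 a4 a5
  row 3: a1 a2 b33 a4 a5
Rows 1 and 3 agree on C1, C2, C4; apply C1, C2, C4→C3, C5 and equate their C3, C5 entries.
Rows 1 and 2 agree on C2; apply C2→C1, C4 and equate their C1, C4 entries.
Row 1 is now all distinguished symbols — the join is lossless.

Yes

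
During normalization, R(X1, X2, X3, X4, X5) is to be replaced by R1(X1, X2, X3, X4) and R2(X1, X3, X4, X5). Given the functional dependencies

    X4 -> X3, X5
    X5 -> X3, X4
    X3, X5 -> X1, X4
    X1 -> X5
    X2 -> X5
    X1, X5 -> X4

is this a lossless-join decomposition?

Common attributes: R1 ∩ R2 = {X1, X3, X4}.
Closure of {X1, X3, X4}: X4 → X3, X5 applies, adding X5. So (X1, X3, X4)⁺ = {X1, X3, X4, X5}.
This closure contains every attribute of R2, so R1 ∩ R2 → R2. The join is lossless.

Yes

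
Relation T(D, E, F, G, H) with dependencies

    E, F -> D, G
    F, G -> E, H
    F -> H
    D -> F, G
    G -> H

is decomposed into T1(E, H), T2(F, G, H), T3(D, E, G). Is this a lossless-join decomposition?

Chase test. Columns are D, E, F, G, H; row i has aⱼ where attribute j ∈ Ti, else bᵢⱼ.
Initial tableau (one row per fragment):
  row 1: b11 a2 b13 b14 a5
  row 2: b21 b22 a3 a4 a5
  row 3: a1 a2 b33 a4 b35
Rows 2 and 3 agree on G; apply G→H and equate their H entries.
No row becomes fully distinguished — the join is lossy.

No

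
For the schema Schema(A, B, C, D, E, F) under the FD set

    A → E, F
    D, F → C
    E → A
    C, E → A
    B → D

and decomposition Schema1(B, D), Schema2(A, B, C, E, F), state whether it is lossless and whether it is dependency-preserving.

lossless but not dependency-preserving

Lossless test: (B)⁺ = {B, D}, which contains all of one fragment — lossless.
Dependency preservation: the restricted closure of {D, F} across the fragments never reaches {C}, so D, F → C cannot be enforced without a join — not preserved.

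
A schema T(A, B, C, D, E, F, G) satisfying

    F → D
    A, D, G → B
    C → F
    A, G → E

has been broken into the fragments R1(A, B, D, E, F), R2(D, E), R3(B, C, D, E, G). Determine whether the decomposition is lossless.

Chase test. Columns are A, B, C, D, E, F, G; row i has aⱼ where attribute j ∈ Ri, else bᵢⱼ.
Initial tableau (one row per fragment):
  row 1: a1 a2 b13 a4 a5 a6 b17
  row 2: b21 b22 b23 a4 a5 b26 b27
  row 3: b31 a2 a3 a4 a5 b36 a7
No row becomes fully distinguished — the join is lossy.

No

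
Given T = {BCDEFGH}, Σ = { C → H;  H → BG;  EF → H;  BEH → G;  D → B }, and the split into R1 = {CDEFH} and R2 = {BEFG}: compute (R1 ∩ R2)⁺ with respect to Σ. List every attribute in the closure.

BEFGH

R1 ∩ R2 = {EF}.
EF → H applies, adding H
H → BG applies, adding BG
Closure: {BEFGH}.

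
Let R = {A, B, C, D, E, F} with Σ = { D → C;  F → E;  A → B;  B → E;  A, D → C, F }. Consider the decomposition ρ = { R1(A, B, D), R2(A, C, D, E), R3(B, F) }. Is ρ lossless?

Chase test. Columns are A, B, C, D, E, F; row i has aⱼ where attribute j ∈ Ri, else bᵢⱼ.
Initial tableau (one row per fragment):
  row 1: a1 a2 b13 a4 b15 b16
  row 2: a1 b22 a3 a4 a5 b26
  row 3: b31 a2 b33 b34 b35 a6
Rows 1 and 2 agree on D; apply D→C and equate their C entries.
Rows 1 and 2 agree on A; apply A→B and equate their B entries.
Rows 1 and 2 agree on B; apply B→E and equate their E entries.
Rows 1 and 3 agree on B; apply B→E and equate their E entries.
Rows 1 and 2 agree on A, D; apply A, D→C, F and equate their C, F entries.
No row becomes fully distinguished — the join is lossy.

No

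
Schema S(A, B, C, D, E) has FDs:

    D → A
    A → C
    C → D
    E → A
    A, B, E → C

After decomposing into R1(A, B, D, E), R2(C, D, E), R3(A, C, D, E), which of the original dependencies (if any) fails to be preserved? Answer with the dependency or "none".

D → A lies within R1.
A → C lies within R3.
C → D lies within R2.
E → A lies within R1.
A, B, E → C: restricted closure across fragments reaches C.
Every dependency is enforceable on the fragments, so the decomposition is dependency-preserving.

none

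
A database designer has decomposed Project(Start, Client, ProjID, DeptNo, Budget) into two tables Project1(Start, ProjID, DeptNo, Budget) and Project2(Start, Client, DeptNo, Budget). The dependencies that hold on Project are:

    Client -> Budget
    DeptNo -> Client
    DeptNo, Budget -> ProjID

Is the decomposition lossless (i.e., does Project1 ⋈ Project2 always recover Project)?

Yes

Common attributes: Project1 ∩ Project2 = {Start, DeptNo, Budget}.
Closure of {Start, DeptNo, Budget}: DeptNo → Client applies, adding Client; DeptNo, Budget → ProjID applies, adding ProjID. So (Start, DeptNo, Budget)⁺ = {Start, Client, ProjID, DeptNo, Budget}.
This closure contains every attribute of Project1, so Project1 ∩ Project2 → Project1. The join is lossless.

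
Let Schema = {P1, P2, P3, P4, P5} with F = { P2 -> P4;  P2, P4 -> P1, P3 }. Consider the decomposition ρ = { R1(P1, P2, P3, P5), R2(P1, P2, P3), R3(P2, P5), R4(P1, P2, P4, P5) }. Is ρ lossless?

Yes

Chase test. Columns are P1, P2, P3, P4, P5; row i has aⱼ where attribute j ∈ Ri, else bᵢⱼ.
Initial tableau (one row per fragment):
  row 1: a1 a2 a3 b14 a5
  row 2: a1 a2 a3 b24 b25
  row 3: b31 a2 b33 b34 a5
  row 4: a1 a2 b43 a4 a5
Rows 1 and 2 agree on P2; apply P2→P4 and equate their P4 entries.
Rows 1 and 3 agree on P2; apply P2→P4 and equate their P4 entries.
Rows 1 and 4 agree on P2; apply P2→P4 and equate their P4 entries.
Rows 1 and 3 agree on P2, P4; apply P2, P4→P1, P3 and equate their P1, P3 entries.
Rows 1 and 4 agree on P2, P4; apply P2, P4→P1, P3 and equate their P1, P3 entries.
Row 1 is now all distinguished symbols — the join is lossless.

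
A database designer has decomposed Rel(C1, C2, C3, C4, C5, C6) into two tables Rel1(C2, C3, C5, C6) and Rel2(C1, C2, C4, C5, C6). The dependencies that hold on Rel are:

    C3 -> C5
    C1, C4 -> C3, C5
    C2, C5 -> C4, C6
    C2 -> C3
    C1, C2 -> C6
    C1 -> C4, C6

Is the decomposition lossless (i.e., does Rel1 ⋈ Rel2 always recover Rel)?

Yes

Common attributes: Rel1 ∩ Rel2 = {C2, C5, C6}.
Closure of {C2, C5, C6}: C2, C5 → C4, C6 applies, adding C4; C2 → C3 applies, adding C3. So (C2, C5, C6)⁺ = {C2, C3, C4, C5, C6}.
This closure contains every attribute of Rel1, so Rel1 ∩ Rel2 → Rel1. The join is lossless.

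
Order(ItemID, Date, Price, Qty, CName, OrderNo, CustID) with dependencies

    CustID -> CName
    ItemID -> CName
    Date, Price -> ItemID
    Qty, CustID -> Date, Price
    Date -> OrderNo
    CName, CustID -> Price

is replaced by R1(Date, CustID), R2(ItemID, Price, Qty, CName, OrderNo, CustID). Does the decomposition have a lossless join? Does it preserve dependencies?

lossy and not dependency-preserving

Lossless test: (CustID)⁺ = {Price, CName, CustID}, which is a superkey of neither fragment — lossy.
Dependency preservation: the restricted closure of {Date, Price} across the fragments never reaches {ItemID}, so Date, Price → ItemID cannot be enforced without a join — not preserved.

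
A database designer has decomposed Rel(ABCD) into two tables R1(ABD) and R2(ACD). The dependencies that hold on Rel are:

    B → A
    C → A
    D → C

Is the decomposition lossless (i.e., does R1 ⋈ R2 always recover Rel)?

Yes

Common attributes: R1 ∩ R2 = {AD}.
Closure of {AD}: D → C applies, adding C. So (AD)⁺ = {ACD}.
This closure contains every attribute of R2, so R1 ∩ R2 → R2. The join is lossless.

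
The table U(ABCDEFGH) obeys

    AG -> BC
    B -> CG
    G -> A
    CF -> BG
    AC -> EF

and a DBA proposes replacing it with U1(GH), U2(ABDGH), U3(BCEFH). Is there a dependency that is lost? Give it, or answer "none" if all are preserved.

Check AC → EF: no single fragment contains all of {ACEF}, and the restricted closure of {AC} across the fragments never reaches {EF}.
AG → BC is preserved.
B → CG is preserved.
G → A is preserved.
CF → BG is preserved.

AC -> EF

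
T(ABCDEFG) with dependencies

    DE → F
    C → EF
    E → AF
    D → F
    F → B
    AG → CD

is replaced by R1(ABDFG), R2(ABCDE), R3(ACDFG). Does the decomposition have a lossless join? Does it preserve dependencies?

Lossless test (chase): Rows 2 and 3 agree on C; apply C→EF and equate their EF entries. Rows 1 and 3 agree on F; apply F→B and equate their B entries. Rows 1 and 3 agree on AG; apply AG→CD and equate their CD entries. Rows 1 and 2 agree on C; apply C→EF and equate their EF entries. Row 1 is now all distinguished symbols — the join is lossless.
Dependency preservation: the restricted closure of {E} across the fragments never reaches {AF}, so E → AF cannot be enforced without a join — not preserved.

lossless but not dependency-preserving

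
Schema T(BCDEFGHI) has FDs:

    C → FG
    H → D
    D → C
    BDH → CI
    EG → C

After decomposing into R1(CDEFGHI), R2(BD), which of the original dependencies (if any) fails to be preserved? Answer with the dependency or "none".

Check BDH → CI: no single fragment contains all of {BCDHI}, and the restricted closure of {BDH} across the fragments never reaches {CI}.
C → FG is preserved.
H → D is preserved.
D → C is preserved.
EG → C is preserved.

BDH → CI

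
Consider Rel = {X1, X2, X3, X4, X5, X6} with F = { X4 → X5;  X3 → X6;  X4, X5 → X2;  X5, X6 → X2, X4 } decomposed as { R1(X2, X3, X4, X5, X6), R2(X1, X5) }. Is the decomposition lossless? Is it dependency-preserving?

Lossless test: (X5)⁺ = {X5}, which is a superkey of neither fragment — lossy.
Dependency preservation: every FD's attributes lie within a single fragment, so each can be enforced locally — preserved.

lossy but dependency-preserving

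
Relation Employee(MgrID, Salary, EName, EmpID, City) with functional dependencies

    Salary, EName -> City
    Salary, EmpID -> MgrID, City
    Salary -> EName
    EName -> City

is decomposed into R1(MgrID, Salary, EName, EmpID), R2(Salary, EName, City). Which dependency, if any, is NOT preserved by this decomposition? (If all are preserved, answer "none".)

Salary, EName → City lies within R2.
Salary, EmpID → MgrID, City: restricted closure across fragments reaches MgrID, City.
Salary → EName lies within R1.
EName → City lies within R2.
Every dependency is enforceable on the fragments, so the decomposition is dependency-preserving.

none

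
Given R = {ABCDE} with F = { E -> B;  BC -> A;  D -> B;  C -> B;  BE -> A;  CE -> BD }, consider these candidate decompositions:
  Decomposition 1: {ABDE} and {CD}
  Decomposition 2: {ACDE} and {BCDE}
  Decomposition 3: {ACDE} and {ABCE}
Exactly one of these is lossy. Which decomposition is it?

Decomposition 1

Decomposition 1: common = {D}, closure = {BD} → lossy.
Decomposition 2: common = {CDE}, closure = {ABCDE} → lossless.
Decomposition 3: common = {ACE}, closure = {ABCDE} → lossless.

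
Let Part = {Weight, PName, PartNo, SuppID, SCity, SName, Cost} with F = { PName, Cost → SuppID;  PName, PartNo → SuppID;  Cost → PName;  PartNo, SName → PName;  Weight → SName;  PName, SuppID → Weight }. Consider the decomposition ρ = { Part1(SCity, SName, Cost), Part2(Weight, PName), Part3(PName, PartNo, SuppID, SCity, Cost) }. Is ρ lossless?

No

Chase test. Columns are Weight, PName, PartNo, SuppID, SCity, SName, Cost; row i has aⱼ where attribute j ∈ Parti, else bᵢⱼ.
Initial tableau (one row per fragment):
  row 1: b11 b12 b13 b14 a5 a6 a7
  row 2: a1 a2 b23 b24 b25 b26 b27
  row 3: b31 a2 a3 a4 a5 b36 a7
Rows 1 and 3 agree on Cost; apply Cost→PName and equate their PName entries.
Rows 1 and 3 agree on PName, Cost; apply PName, Cost→SuppID and equate their SuppID entries.
Rows 1 and 3 agree on PName, SuppID; apply PName, SuppID→Weight and equate their Weight entries.
Rows 1 and 3 agree on Weight; apply Weight→SName and equate their SName entries.
No row becomes fully distinguished — the join is lossy.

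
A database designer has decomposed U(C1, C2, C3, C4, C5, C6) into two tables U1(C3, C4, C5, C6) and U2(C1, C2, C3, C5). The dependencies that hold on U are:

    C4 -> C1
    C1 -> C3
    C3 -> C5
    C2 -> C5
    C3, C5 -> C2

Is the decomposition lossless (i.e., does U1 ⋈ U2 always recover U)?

Common attributes: U1 ∩ U2 = {C3, C5}.
Closure of {C3, C5}: C3, C5 → C2 applies, adding C2. So (C3, C5)⁺ = {C2, C3, C5}.
The closure contains neither all of U1 = {C3, C4, C5, C6} nor all of U2 = {C1, C2, C3, C5}, so the common attributes are not a superkey of either fragment. The join is lossy.

No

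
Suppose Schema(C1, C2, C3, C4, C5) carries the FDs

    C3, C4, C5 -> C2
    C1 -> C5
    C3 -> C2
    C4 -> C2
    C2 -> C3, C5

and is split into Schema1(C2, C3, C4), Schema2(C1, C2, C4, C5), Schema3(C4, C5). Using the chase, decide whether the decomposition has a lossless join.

Chase test. Columns are C1, C2, C3, C4, C5; row i has aⱼ where attribute j ∈ Schemai, else bᵢⱼ.
Initial tableau (one row per fragment):
  row 1: b11 a2 a3 a4 b15
  row 2: a1 a2 b23 a4 a5
  row 3: b31 b32 b33 a4 a5
Rows 1 and 3 agree on C4; apply C4→C2 and equate their C2 entries.
Rows 1 and 2 agree on C2; apply C2→C3, C5 and equate their C3, C5 entries.
Rows 1 and 3 agree on C2; apply C2→C3, C5 and equate their C3, C5 entries.
Row 2 is now all distinguished symbols — the join is lossless.

Yes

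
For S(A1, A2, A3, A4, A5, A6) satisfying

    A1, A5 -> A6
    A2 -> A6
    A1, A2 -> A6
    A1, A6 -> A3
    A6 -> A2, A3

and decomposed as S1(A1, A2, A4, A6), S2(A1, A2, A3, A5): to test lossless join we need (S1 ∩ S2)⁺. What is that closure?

A1, A2, A3, A6

S1 ∩ S2 = {A1, A2}.
A2 → A6 applies, adding A6
A1, A6 → A3 applies, adding A3
Closure: {A1, A2, A3, A6}.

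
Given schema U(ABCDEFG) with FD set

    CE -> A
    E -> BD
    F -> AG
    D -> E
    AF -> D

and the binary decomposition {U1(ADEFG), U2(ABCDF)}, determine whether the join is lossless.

Yes

Common attributes: U1 ∩ U2 = {ADF}.
Closure of {ADF}: F → AG applies, adding G; D → E applies, adding E; E → BD applies, adding B. So (ADF)⁺ = {ABDEFG}.
This closure contains every attribute of U1, so U1 ∩ U2 → U1. The join is lossless.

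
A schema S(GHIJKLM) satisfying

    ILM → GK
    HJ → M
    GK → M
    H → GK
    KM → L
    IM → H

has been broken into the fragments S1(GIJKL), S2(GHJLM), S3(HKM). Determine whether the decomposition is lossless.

Chase test. Columns are GHIJKLM; row i has aⱼ where attribute j ∈ Si, else bᵢⱼ.
Initial tableau (one row per fragment):
  row 1: a1 b12 a3 a4 a5 a6 b17
  row 2: a1 a2 b23 a4 b25 a6 a7
  row 3: b31 a2 b33 b34 a5 b36 a7
Rows 2 and 3 agree on H; apply H→GK and equate their GK entries.
Rows 2 and 3 agree on KM; apply KM→L and equate their L entries.
Rows 1 and 2 agree on GK; apply GK→M and equate their M entries.
No row becomes fully distinguished — the join is lossy.

No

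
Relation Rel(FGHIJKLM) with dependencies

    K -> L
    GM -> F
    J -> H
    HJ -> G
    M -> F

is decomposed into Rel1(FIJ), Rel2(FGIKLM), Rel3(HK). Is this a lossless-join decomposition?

Chase test. Columns are FGHIJKLM; row i has aⱼ where attribute j ∈ Reli, else bᵢⱼ.
Initial tableau (one row per fragment):
  row 1: a1 b12 b13 a4 a5 b16 b17 b18
  row 2: a1 a2 b23 a4 b25 a6 a7 a8
  row 3: b31 b32 a3 b34 b35 a6 b37 b38
Rows 2 and 3 agree on K; apply K→L and equate their L entries.
No row becomes fully distinguished — the join is lossy.

No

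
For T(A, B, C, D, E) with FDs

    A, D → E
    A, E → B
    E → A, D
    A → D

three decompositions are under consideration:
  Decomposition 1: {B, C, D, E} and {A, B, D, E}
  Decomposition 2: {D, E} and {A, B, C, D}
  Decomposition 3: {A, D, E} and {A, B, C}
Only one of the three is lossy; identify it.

Decomposition 2

Decomposition 1: common = {B, D, E}, closure = {A, B, D, E} → lossless.
Decomposition 2: common = {D}, closure = {D} → lossy.
Decomposition 3: common = {A}, closure = {A, B, D, E} → lossless.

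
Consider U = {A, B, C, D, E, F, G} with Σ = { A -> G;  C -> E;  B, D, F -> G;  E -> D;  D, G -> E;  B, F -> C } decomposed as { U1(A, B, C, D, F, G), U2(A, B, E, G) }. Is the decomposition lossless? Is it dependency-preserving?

lossy and not dependency-preserving

Lossless test: (A, B, G)⁺ = {A, B, G}, which is a superkey of neither fragment — lossy.
Dependency preservation: the restricted closure of {C} across the fragments never reaches {E}, so C → E cannot be enforced without a join — not preserved.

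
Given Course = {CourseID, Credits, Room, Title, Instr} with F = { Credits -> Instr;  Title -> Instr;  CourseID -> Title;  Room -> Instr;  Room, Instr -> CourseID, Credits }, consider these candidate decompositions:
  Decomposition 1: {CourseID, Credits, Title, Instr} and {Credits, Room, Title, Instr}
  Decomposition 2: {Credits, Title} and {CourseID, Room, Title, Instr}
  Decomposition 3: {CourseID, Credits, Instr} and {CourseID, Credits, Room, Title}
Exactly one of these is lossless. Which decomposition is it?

Decomposition 1: common = {Credits, Title, Instr}, closure = {Credits, Title, Instr} → lossy.
Decomposition 2: common = {Title}, closure = {Title, Instr} → lossy.
Decomposition 3: common = {CourseID, Credits}, closure = {CourseID, Credits, Title, Instr} → lossless.

Decomposition 3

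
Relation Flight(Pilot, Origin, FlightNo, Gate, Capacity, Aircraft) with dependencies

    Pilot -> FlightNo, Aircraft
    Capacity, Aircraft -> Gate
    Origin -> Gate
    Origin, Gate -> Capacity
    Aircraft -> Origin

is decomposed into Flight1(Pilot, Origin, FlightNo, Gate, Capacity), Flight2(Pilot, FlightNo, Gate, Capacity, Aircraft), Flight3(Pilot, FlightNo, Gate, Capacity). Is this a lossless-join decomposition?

Yes

Chase test. Columns are Pilot, Origin, FlightNo, Gate, Capacity, Aircraft; row i has aⱼ where attribute j ∈ Flighti, else bᵢⱼ.
Initial tableau (one row per fragment):
  row 1: a1 a2 a3 a4 a5 b16
  row 2: a1 b22 a3 a4 a5 a6
  row 3: a1 b32 a3 a4 a5 b36
Rows 1 and 2 agree on Pilot; apply Pilot→FlightNo, Aircraft and equate their FlightNo, Aircraft entries.
Rows 1 and 3 agree on Pilot; apply Pilot→FlightNo, Aircraft and equate their FlightNo, Aircraft entries.
Rows 1 and 2 agree on Aircraft; apply Aircraft→Origin and equate their Origin entries.
Rows 1 and 3 agree on Aircraft; apply Aircraft→Origin and equate their Origin entries.
Row 1 is now all distinguished symbols — the join is lossless.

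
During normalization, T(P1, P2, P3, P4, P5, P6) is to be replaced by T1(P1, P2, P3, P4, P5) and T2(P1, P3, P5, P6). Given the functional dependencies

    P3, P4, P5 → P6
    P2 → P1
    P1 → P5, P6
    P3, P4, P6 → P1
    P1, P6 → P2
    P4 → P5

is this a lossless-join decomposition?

Yes

Common attributes: T1 ∩ T2 = {P1, P3, P5}.
Closure of {P1, P3, P5}: P1 → P5, P6 applies, adding P6; P1, P6 → P2 applies, adding P2. So (P1, P3, P5)⁺ = {P1, P2, P3, P5, P6}.
This closure contains every attribute of T2, so T1 ∩ T2 → T2. The join is lossless.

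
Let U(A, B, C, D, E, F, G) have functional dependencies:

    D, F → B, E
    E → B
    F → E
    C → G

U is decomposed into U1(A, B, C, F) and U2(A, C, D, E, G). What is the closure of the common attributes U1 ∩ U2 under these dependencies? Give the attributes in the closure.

A, C, G

U1 ∩ U2 = {A, C}.
C → G applies, adding G
Closure: {A, C, G}.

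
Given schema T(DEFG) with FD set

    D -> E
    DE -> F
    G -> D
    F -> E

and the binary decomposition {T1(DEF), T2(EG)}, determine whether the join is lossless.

Common attributes: T1 ∩ T2 = {E}.
No dependency enlarges {E}, so (E)⁺ = {E}.
The closure contains neither all of T1 = {DEF} nor all of T2 = {EG}, so the common attributes are not a superkey of either fragment. The join is lossy.

No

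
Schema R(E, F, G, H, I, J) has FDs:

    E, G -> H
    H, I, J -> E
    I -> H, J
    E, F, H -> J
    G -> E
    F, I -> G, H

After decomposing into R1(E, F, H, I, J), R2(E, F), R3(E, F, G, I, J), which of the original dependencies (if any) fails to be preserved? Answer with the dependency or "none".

Check E, G → H: no single fragment contains all of {E, G, H}, and the restricted closure of {E, G} across the fragments never reaches {H}.
H, I, J → E is preserved.
I → H, J is preserved.
E, F, H → J is preserved.
G → E is preserved.
F, I → G, H is preserved.

E, G -> H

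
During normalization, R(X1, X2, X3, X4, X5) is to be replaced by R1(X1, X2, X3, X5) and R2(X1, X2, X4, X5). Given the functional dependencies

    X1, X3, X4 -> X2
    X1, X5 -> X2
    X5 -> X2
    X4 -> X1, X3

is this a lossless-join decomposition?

No

Common attributes: R1 ∩ R2 = {X1, X2, X5}.
No dependency enlarges {X1, X2, X5}, so (X1, X2, X5)⁺ = {X1, X2, X5}.
The closure contains neither all of R1 = {X1, X2, X3, X5} nor all of R2 = {X1, X2, X4, X5}, so the common attributes are not a superkey of either fragment. The join is lossy.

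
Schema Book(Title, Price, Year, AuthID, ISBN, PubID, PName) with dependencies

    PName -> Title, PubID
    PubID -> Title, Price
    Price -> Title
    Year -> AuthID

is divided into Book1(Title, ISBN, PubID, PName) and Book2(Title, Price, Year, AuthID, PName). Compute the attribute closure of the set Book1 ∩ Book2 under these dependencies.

Book1 ∩ Book2 = {Title, PName}.
PName → Title, PubID applies, adding PubID
PubID → Title, Price applies, adding Price
Closure: {Title, Price, PubID, PName}.

Title, Price, PubID, PName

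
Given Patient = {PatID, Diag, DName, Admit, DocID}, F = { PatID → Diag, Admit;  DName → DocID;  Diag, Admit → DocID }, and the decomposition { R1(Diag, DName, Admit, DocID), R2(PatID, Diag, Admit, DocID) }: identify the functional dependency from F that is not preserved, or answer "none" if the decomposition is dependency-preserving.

PatID → Diag, Admit lies within R2.
DName → DocID lies within R1.
Diag, Admit → DocID lies within R1.
Every dependency is enforceable on the fragments, so the decomposition is dependency-preserving.

none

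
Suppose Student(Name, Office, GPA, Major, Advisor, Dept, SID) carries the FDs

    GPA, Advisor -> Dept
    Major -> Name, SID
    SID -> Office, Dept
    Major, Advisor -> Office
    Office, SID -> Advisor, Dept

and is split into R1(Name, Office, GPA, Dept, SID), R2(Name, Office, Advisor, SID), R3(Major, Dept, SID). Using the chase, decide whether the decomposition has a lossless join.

Chase test. Columns are Name, Office, GPA, Major, Advisor, Dept, SID; row i has aⱼ where attribute j ∈ Ri, else bᵢⱼ.
Initial tableau (one row per fragment):
  row 1: a1 a2 a3 b14 b15 a6 a7
  row 2: a1 a2 b23 b24 a5 b26 a7
  row 3: b31 b32 b33 a4 b35 a6 a7
Rows 1 and 2 agree on SID; apply SID→Office, Dept and equate their Office, Dept entries.
Rows 1 and 3 agree on SID; apply SID→Office, Dept and equate their Office, Dept entries.
Rows 1 and 2 agree on Office, SID; apply Office, SID→Advisor, Dept and equate their Advisor, Dept entries.
Rows 1 and 3 agree on Office, SID; apply Office, SID→Advisor, Dept and equate their Advisor, Dept entries.
No row becomes fully distinguished — the join is lossy.

No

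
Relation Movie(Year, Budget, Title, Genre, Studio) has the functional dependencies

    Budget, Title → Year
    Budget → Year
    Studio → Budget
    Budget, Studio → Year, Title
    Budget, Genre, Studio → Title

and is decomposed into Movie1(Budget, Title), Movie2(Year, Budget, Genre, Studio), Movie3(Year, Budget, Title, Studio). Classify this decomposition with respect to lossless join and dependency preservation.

Lossless test (chase): Rows 1 and 3 agree on Budget, Title; apply Budget, Title→Year and equate their Year entries. Rows 2 and 3 agree on Budget, Studio; apply Budget, Studio→Year, Title and equate their Year, Title entries. Row 2 is now all distinguished symbols — the join is lossless.
Dependency preservation: Budget, Genre, Studio → Title is not contained in any single fragment, but the restricted closure of its left-hand side across the fragments still reaches the right-hand side; the remaining FDs each lie inside some fragment. All dependencies are preserved.

lossless and dependency-preserving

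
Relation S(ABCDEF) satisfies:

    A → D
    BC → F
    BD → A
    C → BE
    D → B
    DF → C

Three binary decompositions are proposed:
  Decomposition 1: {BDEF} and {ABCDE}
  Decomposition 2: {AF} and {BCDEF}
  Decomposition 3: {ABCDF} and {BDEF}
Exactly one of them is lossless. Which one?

Decomposition 1: common = {BDE}, closure = {ABDE} → lossy.
Decomposition 2: common = {F}, closure = {F} → lossy.
Decomposition 3: common = {BDF}, closure = {ABCDEF} → lossless.

Decomposition 3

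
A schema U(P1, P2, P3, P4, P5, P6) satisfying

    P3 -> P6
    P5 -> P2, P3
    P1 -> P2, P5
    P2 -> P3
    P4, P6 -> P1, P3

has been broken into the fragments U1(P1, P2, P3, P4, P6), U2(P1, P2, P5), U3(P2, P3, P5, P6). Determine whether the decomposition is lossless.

Chase test. Columns are P1, P2, P3, P4, P5, P6; row i has aⱼ where attribute j ∈ Ui, else bᵢⱼ.
Initial tableau (one row per fragment):
  row 1: a1 a2 a3 a4 b15 a6
  row 2: a1 a2 b23 b24 a5 b26
  row 3: b31 a2 a3 b34 a5 a6
Rows 2 and 3 agree on P5; apply P5→P2, P3 and equate their P2, P3 entries.
Rows 1 and 2 agree on P1; apply P1→P2, P5 and equate their P2, P5 entries.
Rows 1 and 2 agree on P3; apply P3→P6 and equate their P6 entries.
Row 1 is now all distinguished symbols — the join is lossless.

Yes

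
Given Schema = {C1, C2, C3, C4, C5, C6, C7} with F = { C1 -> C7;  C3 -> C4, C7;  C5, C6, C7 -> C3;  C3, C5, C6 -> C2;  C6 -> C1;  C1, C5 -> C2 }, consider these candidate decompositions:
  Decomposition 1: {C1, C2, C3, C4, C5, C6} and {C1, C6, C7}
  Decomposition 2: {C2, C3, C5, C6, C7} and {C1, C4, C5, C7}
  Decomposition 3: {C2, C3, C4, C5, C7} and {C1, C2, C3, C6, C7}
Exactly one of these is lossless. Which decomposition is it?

Decomposition 1

Decomposition 1: common = {C1, C6}, closure = {C1, C6, C7} → lossless.
Decomposition 2: common = {C5, C7}, closure = {C5, C7} → lossy.
Decomposition 3: common = {C2, C3, C7}, closure = {C2, C3, C4, C7} → lossy.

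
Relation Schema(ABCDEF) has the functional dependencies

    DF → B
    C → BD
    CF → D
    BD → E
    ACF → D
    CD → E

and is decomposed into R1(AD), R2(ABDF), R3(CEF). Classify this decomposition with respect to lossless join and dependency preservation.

lossy and not dependency-preserving

Lossless test (chase): applying each FD to every pair of rows produces no changes in the tableau, so no row becomes fully distinguished — the join is lossy.
Dependency preservation: the restricted closure of {C} across the fragments never reaches {BD}, so C → BD cannot be enforced without a join — not preserved.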